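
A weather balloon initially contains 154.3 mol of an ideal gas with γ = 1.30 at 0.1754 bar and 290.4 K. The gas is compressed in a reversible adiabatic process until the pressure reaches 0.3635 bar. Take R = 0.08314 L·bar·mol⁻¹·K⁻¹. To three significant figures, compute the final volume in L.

From PV = nRT: V₁ = nRT₁/P₁ = 2.124e+04 L.
Adiabatic (γ = 1.30), T V^(γ−1) and P V^γ constant: T₂ = T₁·(P₂/P₁)^((γ−1)/γ) = 343.6 K; V₂ = V₁·(P₁/P₂)^(1/γ) = 1.213e+04 L.

V₂ ≈ 1.21e+04 L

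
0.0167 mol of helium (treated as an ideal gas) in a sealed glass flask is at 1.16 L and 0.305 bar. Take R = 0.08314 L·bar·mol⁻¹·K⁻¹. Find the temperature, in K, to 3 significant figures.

PV = nRT ⇒ T = PV/(nR) = (0.305 × 1.16) / (0.0167 × 0.08314)

T ≈ 255 K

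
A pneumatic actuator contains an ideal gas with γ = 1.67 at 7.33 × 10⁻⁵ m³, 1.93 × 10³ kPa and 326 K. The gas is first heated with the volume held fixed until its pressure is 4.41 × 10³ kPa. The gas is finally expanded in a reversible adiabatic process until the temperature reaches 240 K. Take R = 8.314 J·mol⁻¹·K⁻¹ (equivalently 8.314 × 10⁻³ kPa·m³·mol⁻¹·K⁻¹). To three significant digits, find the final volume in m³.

V₃ ≈ 0.000397 m³

Isochoric, so P/T is constant: V₂ = V₁; T₂ = T₁·(P₂/P₁) = 744.9 K.
Reversible adiabatic, γ = 1.67: P₃ = P₂·(T₃/T₂)^(γ/(γ−1)) = 262.1 kPa; V₃ = V₂·(T₂/T₃)^(1/(γ−1)) = 0.0003974 m³.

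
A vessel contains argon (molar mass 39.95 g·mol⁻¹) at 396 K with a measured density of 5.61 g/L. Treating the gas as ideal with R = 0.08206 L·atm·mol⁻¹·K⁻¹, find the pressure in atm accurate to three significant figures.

ρ = PM/(RT) ⇒ P = ρRT/M = (5.61 × 0.08206 × 396.0) / 39.95

P ≈ 4.56 atm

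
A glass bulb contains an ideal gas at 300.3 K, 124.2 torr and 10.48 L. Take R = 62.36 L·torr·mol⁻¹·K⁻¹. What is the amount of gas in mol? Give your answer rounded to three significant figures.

n ≈ 0.0695 mol

PV = nRT ⇒ n = PV/(RT) = (124.2 × 10.48) / (62.36 × 300.3)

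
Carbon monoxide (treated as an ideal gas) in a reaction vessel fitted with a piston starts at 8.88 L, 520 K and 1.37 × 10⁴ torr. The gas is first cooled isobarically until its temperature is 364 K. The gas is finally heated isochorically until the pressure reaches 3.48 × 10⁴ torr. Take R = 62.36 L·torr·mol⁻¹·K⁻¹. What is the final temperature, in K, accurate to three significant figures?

P constant ⇒ V ∝ T: P₂ = P₁; V₂ = V₁·(T₂/T₁) = 6.216 L.
V constant ⇒ P ∝ T: V₃ = V₂; T₃ = T₂·(P₃/P₂) = 924.6 K.

T₃ ≈ 925 K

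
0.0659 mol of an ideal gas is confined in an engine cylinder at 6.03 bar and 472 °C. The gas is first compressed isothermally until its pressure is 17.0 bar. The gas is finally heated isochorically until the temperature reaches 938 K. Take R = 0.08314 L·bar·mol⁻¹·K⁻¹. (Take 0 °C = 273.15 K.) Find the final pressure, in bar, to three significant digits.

Convert: T₁ = 745.1 K.
From PV = nRT: V₁ = nRT₁/P₁ = 0.6771 L.
T constant ⇒ Boyle's law P V = const: T₂ = T₁; V₂ = V₁·(P₁/P₂) = 0.2402 L.
Isochoric, so P/T is constant: V₃ = V₂; P₃ = P₂·(T₃/T₂) = 21.40 bar.

P₃ ≈ 21.4 bar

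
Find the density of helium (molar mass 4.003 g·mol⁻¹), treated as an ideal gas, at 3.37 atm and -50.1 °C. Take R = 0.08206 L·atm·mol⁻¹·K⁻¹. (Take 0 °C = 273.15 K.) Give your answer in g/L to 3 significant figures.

ρ ≈ 0.737 g/L

ρ = PM/(RT) = (3.37 × 4.003) / (0.08206 × 223.0)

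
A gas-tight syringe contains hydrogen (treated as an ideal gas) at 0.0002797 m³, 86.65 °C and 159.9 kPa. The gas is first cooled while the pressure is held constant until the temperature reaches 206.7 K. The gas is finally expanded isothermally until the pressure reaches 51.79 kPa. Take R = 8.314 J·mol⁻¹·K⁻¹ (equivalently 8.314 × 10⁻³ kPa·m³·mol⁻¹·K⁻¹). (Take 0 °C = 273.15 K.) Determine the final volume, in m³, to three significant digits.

V₃ ≈ 0.000496 m³

Convert: T₁ = 359.8 K.
Isobaric, so V/T is constant: P₂ = P₁; V₂ = V₁·(T₂/T₁) = 0.0001607 m³.
Isothermal, so P V is constant: T₃ = T₂; V₃ = V₂·(P₂/P₃) = 0.0004961 m³.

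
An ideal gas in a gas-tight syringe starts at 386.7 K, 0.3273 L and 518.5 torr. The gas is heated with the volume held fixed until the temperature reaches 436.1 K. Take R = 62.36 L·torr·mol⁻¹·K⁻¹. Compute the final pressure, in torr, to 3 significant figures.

P₂ ≈ 585 torr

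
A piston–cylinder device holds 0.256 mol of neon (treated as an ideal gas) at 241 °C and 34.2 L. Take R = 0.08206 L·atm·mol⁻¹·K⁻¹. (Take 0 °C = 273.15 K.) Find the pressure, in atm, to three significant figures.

P ≈ 0.316 atm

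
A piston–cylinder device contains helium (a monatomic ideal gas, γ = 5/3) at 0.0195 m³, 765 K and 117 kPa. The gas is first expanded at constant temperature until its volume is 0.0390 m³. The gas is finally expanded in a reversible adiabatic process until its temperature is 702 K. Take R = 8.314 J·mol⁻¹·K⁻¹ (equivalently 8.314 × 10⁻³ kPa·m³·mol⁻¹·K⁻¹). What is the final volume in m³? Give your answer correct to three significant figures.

T constant ⇒ Boyle's law P V = const: T₂ = T₁; P₂ = P₁·(V₁/V₂) = 58.50 kPa.
Adiabatic (γ = 5/3), T V^(γ−1) and P V^γ constant: P₃ = P₂·(T₃/T₂)^(γ/(γ−1)) = 47.19 kPa; V₃ = V₂·(T₂/T₃)^(1/(γ−1)) = 0.04437 m³.

V₃ ≈ 0.0444 m³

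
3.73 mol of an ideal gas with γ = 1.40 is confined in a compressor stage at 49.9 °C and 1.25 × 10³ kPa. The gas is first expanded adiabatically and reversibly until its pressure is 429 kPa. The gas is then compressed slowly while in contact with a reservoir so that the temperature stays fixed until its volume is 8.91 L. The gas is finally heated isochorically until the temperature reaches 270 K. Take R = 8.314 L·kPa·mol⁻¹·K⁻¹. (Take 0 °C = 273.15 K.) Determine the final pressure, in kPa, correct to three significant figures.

P₄ ≈ 940 kPa

Convert: T₁ = 323.0 K.
From PV = nRT: V₁ = nRT₁/P₁ = 8.015 L.
Reversible adiabatic, γ = 1.40: T₂ = T₁·(P₂/P₁)^((γ−1)/γ) = 238.0 K; V₂ = V₁·(P₁/P₂)^(1/γ) = 17.20 L.
Isothermal, so P V is constant: T₃ = T₂; P₃ = P₂·(V₂/V₃) = 828.3 kPa.
Isochoric, so P/T is constant: V₄ = V₃; P₄ = P₃·(T₄/T₃) = 939.7 kPa.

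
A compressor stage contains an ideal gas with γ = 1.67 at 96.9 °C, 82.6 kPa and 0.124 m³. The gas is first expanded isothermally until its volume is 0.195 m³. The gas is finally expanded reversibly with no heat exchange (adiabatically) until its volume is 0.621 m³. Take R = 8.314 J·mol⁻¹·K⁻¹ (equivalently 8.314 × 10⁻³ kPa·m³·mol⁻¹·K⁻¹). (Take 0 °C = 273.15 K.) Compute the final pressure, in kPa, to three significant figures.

Convert: T₁ = 370.0 K.
Isothermal, so P V is constant: T₂ = T₁; P₂ = P₁·(V₁/V₂) = 52.53 kPa.
Adiabatic (γ = 1.67), T V^(γ−1) and P V^γ constant: T₃ = T₂·(V₂/V₃)^(γ−1) = 170.3 K; P₃ = P₂·(V₂/V₃)^γ = 7.590 kPa.

P₃ ≈ 7.59 kPa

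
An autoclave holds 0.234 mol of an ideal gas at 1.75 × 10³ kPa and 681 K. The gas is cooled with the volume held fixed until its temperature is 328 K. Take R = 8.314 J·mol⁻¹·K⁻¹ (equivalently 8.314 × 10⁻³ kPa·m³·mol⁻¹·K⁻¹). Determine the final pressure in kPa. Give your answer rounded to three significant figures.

P₂ ≈ 843 kPa

From PV = nRT: V₁ = nRT₁/P₁ = 0.0007571 m³.
V constant ⇒ P ∝ T: V₂ = V₁; P₂ = P₁·(T₂/T₁) = 842.9 kPa.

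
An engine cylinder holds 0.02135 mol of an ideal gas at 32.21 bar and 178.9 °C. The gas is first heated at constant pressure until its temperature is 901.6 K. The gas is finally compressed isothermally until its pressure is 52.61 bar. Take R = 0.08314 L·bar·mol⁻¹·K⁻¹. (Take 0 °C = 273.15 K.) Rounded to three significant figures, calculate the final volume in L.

Convert: T₁ = 452.0 K.
From PV = nRT: V₁ = nRT₁/P₁ = 0.02491 L.
P constant ⇒ V ∝ T: P₂ = P₁; V₂ = V₁·(T₂/T₁) = 0.04969 L.
T constant ⇒ Boyle's law P V = const: T₃ = T₂; V₃ = V₂·(P₂/P₃) = 0.03042 L.

V₃ ≈ 0.0304 L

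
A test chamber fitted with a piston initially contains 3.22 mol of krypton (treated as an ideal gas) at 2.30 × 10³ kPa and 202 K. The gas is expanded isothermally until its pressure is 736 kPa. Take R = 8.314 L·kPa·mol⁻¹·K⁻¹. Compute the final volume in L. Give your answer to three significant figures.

From PV = nRT: V₁ = nRT₁/P₁ = 2.351 L.
T constant ⇒ Boyle's law P V = const: T₂ = T₁; V₂ = V₁·(P₁/P₂) = 7.347 L.

V₂ ≈ 7.35 L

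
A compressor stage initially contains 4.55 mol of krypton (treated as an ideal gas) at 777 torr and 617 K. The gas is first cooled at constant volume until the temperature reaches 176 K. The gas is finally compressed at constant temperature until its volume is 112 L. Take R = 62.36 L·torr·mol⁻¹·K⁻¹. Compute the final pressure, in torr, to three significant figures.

From PV = nRT: V₁ = nRT₁/P₁ = 225.3 L.
V constant ⇒ P ∝ T: V₂ = V₁; P₂ = P₁·(T₂/T₁) = 221.6 torr.
T constant ⇒ Boyle's law P V = const: T₃ = T₂; P₃ = P₂·(V₂/V₃) = 445.9 torr.

P₃ ≈ 446 torr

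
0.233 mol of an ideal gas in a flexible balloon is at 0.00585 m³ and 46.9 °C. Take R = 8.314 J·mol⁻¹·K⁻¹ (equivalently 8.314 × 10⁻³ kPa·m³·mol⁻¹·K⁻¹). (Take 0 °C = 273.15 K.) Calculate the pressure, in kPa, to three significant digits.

Convert: T = 320.05 K.
PV = nRT ⇒ P = nRT/V = (0.233 × 8.314 × 10⁻³ × 320.05) / 0.00585

P ≈ 106 kPa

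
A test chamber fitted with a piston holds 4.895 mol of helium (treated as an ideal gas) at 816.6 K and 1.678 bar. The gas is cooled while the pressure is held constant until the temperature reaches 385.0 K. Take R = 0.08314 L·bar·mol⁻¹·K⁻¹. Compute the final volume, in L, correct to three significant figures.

V₂ ≈ 93.4 L

From PV = nRT: V₁ = nRT₁/P₁ = 198.1 L.
Isobaric, so V/T is constant: P₂ = P₁; V₂ = V₁·(T₂/T₁) = 93.38 L.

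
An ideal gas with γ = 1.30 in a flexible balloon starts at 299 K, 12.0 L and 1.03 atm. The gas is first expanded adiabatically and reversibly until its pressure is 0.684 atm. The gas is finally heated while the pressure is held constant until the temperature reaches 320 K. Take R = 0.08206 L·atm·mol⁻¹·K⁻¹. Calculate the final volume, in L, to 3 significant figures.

Adiabatic (γ = 1.30), T V^(γ−1) and P V^γ constant: T₂ = T₁·(P₂/P₁)^((γ−1)/γ) = 272.0 K; V₂ = V₁·(P₁/P₂)^(1/γ) = 16.44 L.
P constant ⇒ V ∝ T: P₃ = P₂; V₃ = V₂·(T₃/T₂) = 19.34 L.

V₃ ≈ 19.3 L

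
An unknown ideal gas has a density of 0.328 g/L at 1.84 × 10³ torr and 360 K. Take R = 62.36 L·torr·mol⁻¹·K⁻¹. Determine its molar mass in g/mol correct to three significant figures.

ρ = PM/(RT) ⇒ M = ρRT/P = (0.328 × 62.36 × 360.0) / 1.84e+03

M ≈ 4.00 g/mol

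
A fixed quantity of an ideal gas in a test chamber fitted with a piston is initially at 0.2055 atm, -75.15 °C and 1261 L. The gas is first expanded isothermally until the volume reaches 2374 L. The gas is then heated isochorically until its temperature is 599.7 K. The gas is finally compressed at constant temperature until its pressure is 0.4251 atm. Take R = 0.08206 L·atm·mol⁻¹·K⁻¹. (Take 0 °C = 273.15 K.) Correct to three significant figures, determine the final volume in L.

Convert: T₁ = 198.0 K.
T constant ⇒ Boyle's law P V = const: T₂ = T₁; P₂ = P₁·(V₁/V₂) = 0.1092 atm.
Isochoric, so P/T is constant: V₃ = V₂; P₃ = P₂·(T₃/T₂) = 0.3306 atm.
Isothermal, so P V is constant: T₄ = T₃; V₄ = V₃·(P₃/P₄) = 1846 L.

V₄ ≈ 1.85e+03 L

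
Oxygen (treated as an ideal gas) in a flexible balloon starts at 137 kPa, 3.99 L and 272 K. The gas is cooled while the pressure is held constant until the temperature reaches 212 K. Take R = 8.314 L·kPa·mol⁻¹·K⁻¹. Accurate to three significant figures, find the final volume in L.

V₂ ≈ 3.11 L

P constant ⇒ V ∝ T: P₂ = P₁; V₂ = V₁·(T₂/T₁) = 3.110 L.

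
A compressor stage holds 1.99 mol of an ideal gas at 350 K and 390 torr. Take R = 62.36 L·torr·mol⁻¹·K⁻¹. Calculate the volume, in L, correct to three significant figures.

PV = nRT ⇒ V = nRT/P = (1.99 × 62.36 × 350) / 390

V ≈ 111 L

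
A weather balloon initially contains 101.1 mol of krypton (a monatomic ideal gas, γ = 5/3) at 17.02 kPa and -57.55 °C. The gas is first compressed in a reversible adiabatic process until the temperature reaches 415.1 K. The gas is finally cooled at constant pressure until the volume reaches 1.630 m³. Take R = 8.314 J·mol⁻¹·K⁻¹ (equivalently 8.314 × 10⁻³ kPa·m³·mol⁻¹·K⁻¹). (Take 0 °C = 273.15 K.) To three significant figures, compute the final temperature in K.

Convert: T₁ = 215.6 K.
From PV = nRT: V₁ = nRT₁/P₁ = 10.65 m³.
Reversible adiabatic, γ = 5/3: P₂ = P₁·(T₂/T₁)^(γ/(γ−1)) = 87.54 kPa; V₂ = V₁·(T₁/T₂)^(1/(γ−1)) = 3.986 m³.
P constant ⇒ V ∝ T: P₃ = P₂; T₃ = T₂·(V₃/V₂) = 169.8 K.

T₃ ≈ 170 K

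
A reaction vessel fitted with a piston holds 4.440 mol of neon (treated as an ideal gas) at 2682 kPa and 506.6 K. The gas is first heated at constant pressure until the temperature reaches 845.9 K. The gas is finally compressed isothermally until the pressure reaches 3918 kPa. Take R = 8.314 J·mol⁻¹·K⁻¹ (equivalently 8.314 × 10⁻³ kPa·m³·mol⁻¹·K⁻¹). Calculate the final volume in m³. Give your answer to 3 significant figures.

From PV = nRT: V₁ = nRT₁/P₁ = 0.006973 m³.
Isobaric, so V/T is constant: P₂ = P₁; V₂ = V₁·(T₂/T₁) = 0.01164 m³.
Isothermal, so P V is constant: T₃ = T₂; V₃ = V₂·(P₂/P₃) = 0.007970 m³.

V₃ ≈ 0.00797 m³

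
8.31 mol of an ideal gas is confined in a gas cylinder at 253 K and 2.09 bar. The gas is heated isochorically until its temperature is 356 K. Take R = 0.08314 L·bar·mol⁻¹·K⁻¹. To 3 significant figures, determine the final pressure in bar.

P₂ ≈ 2.94 bar

From PV = nRT: V₁ = nRT₁/P₁ = 83.63 L.
V constant ⇒ P ∝ T: V₂ = V₁; P₂ = P₁·(T₂/T₁) = 2.941 bar.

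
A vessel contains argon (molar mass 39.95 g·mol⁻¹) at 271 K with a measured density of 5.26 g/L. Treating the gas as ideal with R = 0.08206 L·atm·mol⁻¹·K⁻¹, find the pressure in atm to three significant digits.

ρ = PM/(RT) ⇒ P = ρRT/M = (5.26 × 0.08206 × 271.0) / 39.95

P ≈ 2.93 atm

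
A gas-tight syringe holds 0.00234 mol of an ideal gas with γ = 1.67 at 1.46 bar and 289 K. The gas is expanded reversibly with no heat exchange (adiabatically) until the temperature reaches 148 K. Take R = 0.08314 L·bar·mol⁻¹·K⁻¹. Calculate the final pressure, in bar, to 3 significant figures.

P₂ ≈ 0.275 bar

From PV = nRT: V₁ = nRT₁/P₁ = 0.03851 L.
Reversible adiabatic, γ = 1.67: P₂ = P₁·(T₂/T₁)^(γ/(γ−1)) = 0.2754 bar; V₂ = V₁·(T₁/T₂)^(1/(γ−1)) = 0.1046 L.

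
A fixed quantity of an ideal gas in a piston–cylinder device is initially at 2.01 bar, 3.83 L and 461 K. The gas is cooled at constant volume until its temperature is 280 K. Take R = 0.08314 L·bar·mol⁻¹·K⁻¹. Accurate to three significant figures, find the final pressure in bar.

V constant ⇒ P ∝ T: V₂ = V₁; P₂ = P₁·(T₂/T₁) = 1.221 bar.

P₂ ≈ 1.22 bar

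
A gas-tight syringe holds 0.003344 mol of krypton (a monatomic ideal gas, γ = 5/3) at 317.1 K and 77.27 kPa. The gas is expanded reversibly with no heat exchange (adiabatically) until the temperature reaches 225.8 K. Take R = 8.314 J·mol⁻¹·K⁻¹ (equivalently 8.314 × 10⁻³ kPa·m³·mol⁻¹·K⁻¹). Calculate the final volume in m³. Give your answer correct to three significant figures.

V₂ ≈ 0.000190 m³

From PV = nRT: V₁ = nRT₁/P₁ = 0.0001141 m³.
Reversible adiabatic, γ = 5/3: P₂ = P₁·(T₂/T₁)^(γ/(γ−1)) = 33.06 kPa; V₂ = V₁·(T₁/T₂)^(1/(γ−1)) = 0.0001899 m³.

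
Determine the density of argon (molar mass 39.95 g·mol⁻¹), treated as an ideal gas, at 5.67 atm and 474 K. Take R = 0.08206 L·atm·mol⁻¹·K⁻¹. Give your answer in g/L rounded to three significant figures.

ρ = PM/(RT) = (5.67 × 39.95) / (0.08206 × 474.0)

ρ ≈ 5.82 g/L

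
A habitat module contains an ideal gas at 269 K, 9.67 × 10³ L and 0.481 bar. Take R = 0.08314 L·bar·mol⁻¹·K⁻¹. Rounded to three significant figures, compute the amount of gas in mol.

n ≈ 208 mol

PV = nRT ⇒ n = PV/(RT) = (0.481 × 9.67e+03) / (0.08314 × 269)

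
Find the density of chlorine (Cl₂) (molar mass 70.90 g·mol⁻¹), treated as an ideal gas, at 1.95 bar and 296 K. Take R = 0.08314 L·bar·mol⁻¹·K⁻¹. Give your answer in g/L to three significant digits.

ρ = PM/(RT) = (1.95 × 70.90) / (0.08314 × 296.0)

ρ ≈ 5.62 g/L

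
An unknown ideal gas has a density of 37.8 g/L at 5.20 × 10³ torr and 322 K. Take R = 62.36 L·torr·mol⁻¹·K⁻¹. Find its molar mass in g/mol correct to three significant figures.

M ≈ 146 g/mol

ρ = PM/(RT) ⇒ M = ρRT/P = (37.8 × 62.36 × 322.0) / 5.20e+03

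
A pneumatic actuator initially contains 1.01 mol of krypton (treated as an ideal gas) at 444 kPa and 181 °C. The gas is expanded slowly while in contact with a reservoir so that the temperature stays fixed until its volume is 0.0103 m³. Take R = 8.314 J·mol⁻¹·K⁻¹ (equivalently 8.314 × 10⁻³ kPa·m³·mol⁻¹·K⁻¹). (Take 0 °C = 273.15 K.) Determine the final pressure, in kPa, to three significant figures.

Convert: T₁ = 454.1 K.
From PV = nRT: V₁ = nRT₁/P₁ = 0.008589 m³.
T constant ⇒ Boyle's law P V = const: T₂ = T₁; P₂ = P₁·(V₁/V₂) = 370.2 kPa.

P₂ ≈ 370 kPa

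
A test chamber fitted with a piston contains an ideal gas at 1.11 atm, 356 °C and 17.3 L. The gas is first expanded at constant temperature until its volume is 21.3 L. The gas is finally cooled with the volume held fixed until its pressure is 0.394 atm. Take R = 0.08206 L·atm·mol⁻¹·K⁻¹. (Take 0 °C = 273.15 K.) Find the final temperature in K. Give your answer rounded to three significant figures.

T₃ ≈ 275 K

Convert: T₁ = 629.1 K.
T constant ⇒ Boyle's law P V = const: T₂ = T₁; P₂ = P₁·(V₁/V₂) = 0.9015 atm.
V constant ⇒ P ∝ T: V₃ = V₂; T₃ = T₂·(P₃/P₂) = 275.0 K.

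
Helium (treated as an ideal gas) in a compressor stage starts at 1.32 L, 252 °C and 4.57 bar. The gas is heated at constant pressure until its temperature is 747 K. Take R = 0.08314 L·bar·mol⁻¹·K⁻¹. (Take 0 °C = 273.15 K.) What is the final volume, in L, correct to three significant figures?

Convert: T₁ = 525.1 K.
Isobaric, so V/T is constant: P₂ = P₁; V₂ = V₁·(T₂/T₁) = 1.878 L.

V₂ ≈ 1.88 L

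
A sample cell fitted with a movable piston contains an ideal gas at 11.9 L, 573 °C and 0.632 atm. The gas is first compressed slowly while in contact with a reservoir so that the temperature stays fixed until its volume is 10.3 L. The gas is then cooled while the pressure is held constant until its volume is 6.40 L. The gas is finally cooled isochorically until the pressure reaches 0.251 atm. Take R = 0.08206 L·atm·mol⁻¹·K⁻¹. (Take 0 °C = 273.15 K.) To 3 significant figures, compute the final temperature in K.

T₄ ≈ 181 K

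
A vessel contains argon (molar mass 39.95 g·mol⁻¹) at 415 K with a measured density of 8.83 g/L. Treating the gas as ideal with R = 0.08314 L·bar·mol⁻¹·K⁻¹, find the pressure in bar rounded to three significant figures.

P ≈ 7.63 bar

ρ = PM/(RT) ⇒ P = ρRT/M = (8.83 × 0.08314 × 415.0) / 39.95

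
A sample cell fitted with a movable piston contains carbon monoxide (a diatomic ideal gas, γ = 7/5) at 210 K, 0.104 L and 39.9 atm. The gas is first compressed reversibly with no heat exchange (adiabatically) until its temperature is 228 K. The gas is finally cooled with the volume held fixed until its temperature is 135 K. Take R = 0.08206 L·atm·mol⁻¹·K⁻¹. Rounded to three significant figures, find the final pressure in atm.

P₃ ≈ 31.5 atm

Reversible adiabatic, γ = 7/5: P₂ = P₁·(T₂/T₁)^(γ/(γ−1)) = 53.21 atm; V₂ = V₁·(T₁/T₂)^(1/(γ−1)) = 0.08467 L.
Isochoric, so P/T is constant: V₃ = V₂; P₃ = P₂·(T₃/T₂) = 31.50 atm.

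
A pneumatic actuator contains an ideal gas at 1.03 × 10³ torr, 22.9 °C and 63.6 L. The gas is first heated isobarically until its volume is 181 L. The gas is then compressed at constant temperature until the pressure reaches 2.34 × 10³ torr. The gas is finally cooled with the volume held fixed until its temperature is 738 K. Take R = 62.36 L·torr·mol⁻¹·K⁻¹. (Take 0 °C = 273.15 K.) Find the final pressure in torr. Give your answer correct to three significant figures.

Convert: T₁ = 296.0 K.
P constant ⇒ V ∝ T: P₂ = P₁; T₂ = T₁·(V₂/V₁) = 842.5 K.
T constant ⇒ Boyle's law P V = const: T₃ = T₂; V₃ = V₂·(P₂/P₃) = 79.67 L.
V constant ⇒ P ∝ T: V₄ = V₃; P₄ = P₃·(T₄/T₃) = 2050 torr.

P₄ ≈ 2.05e+03 torr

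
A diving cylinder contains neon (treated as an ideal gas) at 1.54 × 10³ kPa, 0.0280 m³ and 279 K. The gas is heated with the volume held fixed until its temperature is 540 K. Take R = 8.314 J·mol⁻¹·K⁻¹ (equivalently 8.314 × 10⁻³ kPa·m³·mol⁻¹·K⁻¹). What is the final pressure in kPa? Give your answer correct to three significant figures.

Isochoric, so P/T is constant: V₂ = V₁; P₂ = P₁·(T₂/T₁) = 2981 kPa.

P₂ ≈ 2.98e+03 kPa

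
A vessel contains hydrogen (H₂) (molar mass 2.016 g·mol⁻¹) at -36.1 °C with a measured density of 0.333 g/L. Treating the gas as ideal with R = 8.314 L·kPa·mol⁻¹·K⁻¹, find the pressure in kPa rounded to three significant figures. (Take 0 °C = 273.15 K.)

ρ = PM/(RT) ⇒ P = ρRT/M = (0.333 × 8.314 × 237.0) / 2.016

P ≈ 326 kPa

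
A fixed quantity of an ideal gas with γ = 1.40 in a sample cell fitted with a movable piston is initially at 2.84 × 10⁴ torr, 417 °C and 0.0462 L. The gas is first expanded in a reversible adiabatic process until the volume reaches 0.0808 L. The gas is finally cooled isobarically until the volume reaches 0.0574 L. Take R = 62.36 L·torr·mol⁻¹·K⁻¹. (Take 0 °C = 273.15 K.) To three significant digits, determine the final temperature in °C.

T₃ ≈ 119 °C

Convert: T₁ = 690.1 K.
Reversible adiabatic, γ = 1.40: T₂ = T₁·(V₁/V₂)^(γ−1) = 551.9 K; P₂ = P₁·(V₁/V₂)^γ = 1.298e+04 torr.
P constant ⇒ V ∝ T: P₃ = P₂; T₃ = T₂·(V₃/V₂) = 392.0 K.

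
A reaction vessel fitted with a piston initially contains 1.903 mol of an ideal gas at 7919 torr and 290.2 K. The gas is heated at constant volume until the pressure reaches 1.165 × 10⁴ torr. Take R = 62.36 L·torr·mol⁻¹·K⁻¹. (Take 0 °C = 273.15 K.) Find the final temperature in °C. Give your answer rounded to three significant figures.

T₂ ≈ 154 °C

From PV = nRT: V₁ = nRT₁/P₁ = 4.349 L.
Isochoric, so P/T is constant: V₂ = V₁; T₂ = T₁·(P₂/P₁) = 426.9 K.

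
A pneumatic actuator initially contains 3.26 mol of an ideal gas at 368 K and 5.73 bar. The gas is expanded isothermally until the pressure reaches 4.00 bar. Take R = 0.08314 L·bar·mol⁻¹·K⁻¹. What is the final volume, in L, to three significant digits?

V₂ ≈ 24.9 L

From PV = nRT: V₁ = nRT₁/P₁ = 17.41 L.
Isothermal, so P V is constant: T₂ = T₁; V₂ = V₁·(P₁/P₂) = 24.94 L.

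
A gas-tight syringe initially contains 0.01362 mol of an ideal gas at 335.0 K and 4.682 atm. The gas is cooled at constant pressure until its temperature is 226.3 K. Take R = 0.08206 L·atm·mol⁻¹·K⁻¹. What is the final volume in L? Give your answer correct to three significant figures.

From PV = nRT: V₁ = nRT₁/P₁ = 0.07997 L.
P constant ⇒ V ∝ T: P₂ = P₁; V₂ = V₁·(T₂/T₁) = 0.05402 L.

V₂ ≈ 0.0540 L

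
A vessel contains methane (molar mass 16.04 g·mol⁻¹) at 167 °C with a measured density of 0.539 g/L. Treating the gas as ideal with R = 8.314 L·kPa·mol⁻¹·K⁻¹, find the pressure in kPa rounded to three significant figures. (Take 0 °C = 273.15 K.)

ρ = PM/(RT) ⇒ P = ρRT/M = (0.539 × 8.314 × 440.1) / 16.04

P ≈ 123 kPa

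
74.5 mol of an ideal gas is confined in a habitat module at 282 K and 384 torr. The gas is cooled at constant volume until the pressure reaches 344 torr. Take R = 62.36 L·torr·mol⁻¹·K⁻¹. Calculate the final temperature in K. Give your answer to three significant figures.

T₂ ≈ 253 K

From PV = nRT: V₁ = nRT₁/P₁ = 3412 L.
V constant ⇒ P ∝ T: V₂ = V₁; T₂ = T₁·(P₂/P₁) = 252.6 K.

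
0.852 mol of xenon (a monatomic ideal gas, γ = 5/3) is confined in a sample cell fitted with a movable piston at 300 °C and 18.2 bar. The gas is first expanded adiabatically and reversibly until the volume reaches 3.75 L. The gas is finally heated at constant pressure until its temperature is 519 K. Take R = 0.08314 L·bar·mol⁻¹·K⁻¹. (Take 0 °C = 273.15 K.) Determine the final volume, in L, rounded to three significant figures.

Convert: T₁ = 573.1 K.
From PV = nRT: V₁ = nRT₁/P₁ = 2.231 L.
Reversible adiabatic, γ = 5/3: T₂ = T₁·(V₁/V₂)^(γ−1) = 405.4 K; P₂ = P₁·(V₁/V₂)^γ = 7.658 bar.
P constant ⇒ V ∝ T: P₃ = P₂; V₃ = V₂·(T₃/T₂) = 4.801 L.

V₃ ≈ 4.80 L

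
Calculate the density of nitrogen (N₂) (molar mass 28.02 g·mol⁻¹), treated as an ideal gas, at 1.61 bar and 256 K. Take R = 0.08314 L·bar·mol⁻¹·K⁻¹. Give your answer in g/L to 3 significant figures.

ρ ≈ 2.12 g/L

ρ = PM/(RT) = (1.61 × 28.02) / (0.08314 × 256.0)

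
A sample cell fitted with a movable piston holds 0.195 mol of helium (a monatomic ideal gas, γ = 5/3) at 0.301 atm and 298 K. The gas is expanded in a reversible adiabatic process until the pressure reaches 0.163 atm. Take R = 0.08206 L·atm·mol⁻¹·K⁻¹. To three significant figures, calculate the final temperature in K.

T₂ ≈ 233 K

From PV = nRT: V₁ = nRT₁/P₁ = 15.84 L.
Adiabatic (γ = 5/3), T V^(γ−1) and P V^γ constant: T₂ = T₁·(P₂/P₁)^((γ−1)/γ) = 233.2 K; V₂ = V₁·(P₁/P₂)^(1/γ) = 22.89 L.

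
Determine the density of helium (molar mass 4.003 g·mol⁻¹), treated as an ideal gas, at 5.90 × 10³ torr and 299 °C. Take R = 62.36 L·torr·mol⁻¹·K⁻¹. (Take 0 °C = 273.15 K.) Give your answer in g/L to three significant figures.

ρ ≈ 0.662 g/L

ρ = PM/(RT) = (5.90e+03 × 4.003) / (62.36 × 572.1)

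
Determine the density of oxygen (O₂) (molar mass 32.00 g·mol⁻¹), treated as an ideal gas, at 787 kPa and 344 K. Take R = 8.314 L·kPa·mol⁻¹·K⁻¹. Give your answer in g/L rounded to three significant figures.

ρ = PM/(RT) = (787 × 32.00) / (8.314 × 344.0)

ρ ≈ 8.81 g/L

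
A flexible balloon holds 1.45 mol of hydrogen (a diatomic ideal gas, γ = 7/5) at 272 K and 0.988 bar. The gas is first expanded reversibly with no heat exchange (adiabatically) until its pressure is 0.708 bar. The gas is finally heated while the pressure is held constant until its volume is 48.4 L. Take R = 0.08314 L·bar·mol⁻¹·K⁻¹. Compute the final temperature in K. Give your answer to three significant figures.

From PV = nRT: V₁ = nRT₁/P₁ = 33.19 L.
Adiabatic (γ = 7/5), T V^(γ−1) and P V^γ constant: T₂ = T₁·(P₂/P₁)^((γ−1)/γ) = 247.3 K; V₂ = V₁·(P₁/P₂)^(1/γ) = 42.11 L.
P constant ⇒ V ∝ T: P₃ = P₂; T₃ = T₂·(V₃/V₂) = 284.3 K.

T₃ ≈ 284 K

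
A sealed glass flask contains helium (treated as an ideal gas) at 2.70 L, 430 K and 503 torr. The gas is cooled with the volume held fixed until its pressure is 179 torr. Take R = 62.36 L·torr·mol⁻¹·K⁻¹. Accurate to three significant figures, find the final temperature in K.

V constant ⇒ P ∝ T: V₂ = V₁; T₂ = T₁·(P₂/P₁) = 153.0 K.

T₂ ≈ 153 K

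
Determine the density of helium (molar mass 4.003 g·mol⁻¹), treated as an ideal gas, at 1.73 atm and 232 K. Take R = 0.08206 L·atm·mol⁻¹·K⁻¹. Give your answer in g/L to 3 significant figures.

ρ ≈ 0.364 g/L

ρ = PM/(RT) = (1.73 × 4.003) / (0.08206 × 232.0)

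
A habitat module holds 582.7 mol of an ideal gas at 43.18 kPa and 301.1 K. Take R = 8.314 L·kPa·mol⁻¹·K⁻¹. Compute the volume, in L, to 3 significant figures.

V ≈ 3.38e+04 L

PV = nRT ⇒ V = nRT/P = (582.7 × 8.314 × 301.1) / 43.18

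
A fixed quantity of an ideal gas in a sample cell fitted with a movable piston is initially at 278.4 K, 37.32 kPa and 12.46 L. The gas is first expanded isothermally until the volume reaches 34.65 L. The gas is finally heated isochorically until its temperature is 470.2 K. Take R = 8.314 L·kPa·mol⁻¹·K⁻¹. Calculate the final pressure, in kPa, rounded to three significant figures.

Isothermal, so P V is constant: T₂ = T₁; P₂ = P₁·(V₁/V₂) = 13.42 kPa.
Isochoric, so P/T is constant: V₃ = V₂; P₃ = P₂·(T₃/T₂) = 22.67 kPa.

P₃ ≈ 22.7 kPa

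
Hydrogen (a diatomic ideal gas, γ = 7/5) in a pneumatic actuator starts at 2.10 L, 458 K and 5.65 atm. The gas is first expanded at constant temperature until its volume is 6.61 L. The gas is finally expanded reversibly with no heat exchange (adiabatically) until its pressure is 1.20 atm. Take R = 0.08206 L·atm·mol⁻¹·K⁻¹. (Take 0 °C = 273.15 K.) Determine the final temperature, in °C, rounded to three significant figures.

T₃ ≈ 135 °C

Isothermal, so P V is constant: T₂ = T₁; P₂ = P₁·(V₁/V₂) = 1.795 atm.
Adiabatic (γ = 7/5), T V^(γ−1) and P V^γ constant: T₃ = T₂·(P₃/P₂)^((γ−1)/γ) = 408.2 K; V₃ = V₂·(P₂/P₃)^(1/γ) = 8.813 L.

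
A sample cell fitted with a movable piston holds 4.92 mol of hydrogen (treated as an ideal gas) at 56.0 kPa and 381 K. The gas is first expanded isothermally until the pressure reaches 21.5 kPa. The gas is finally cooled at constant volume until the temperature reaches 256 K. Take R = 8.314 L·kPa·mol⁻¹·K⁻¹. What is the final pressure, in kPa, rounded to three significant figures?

P₃ ≈ 14.4 kPa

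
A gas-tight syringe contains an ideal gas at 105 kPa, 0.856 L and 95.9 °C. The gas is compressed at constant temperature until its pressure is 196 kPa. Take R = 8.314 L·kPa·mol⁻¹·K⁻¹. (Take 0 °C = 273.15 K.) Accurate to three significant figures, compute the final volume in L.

V₂ ≈ 0.459 L

Convert: T₁ = 369.0 K.
T constant ⇒ Boyle's law P V = const: T₂ = T₁; V₂ = V₁·(P₁/P₂) = 0.4586 L.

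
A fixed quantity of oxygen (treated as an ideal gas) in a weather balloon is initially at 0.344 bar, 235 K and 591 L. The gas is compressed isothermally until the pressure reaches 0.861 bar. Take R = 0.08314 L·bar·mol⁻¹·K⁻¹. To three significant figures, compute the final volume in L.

V₂ ≈ 236 L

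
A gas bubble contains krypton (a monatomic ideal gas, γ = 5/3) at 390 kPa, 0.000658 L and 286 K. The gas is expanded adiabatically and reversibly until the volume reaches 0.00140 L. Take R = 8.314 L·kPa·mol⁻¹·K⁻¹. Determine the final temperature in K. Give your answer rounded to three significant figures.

T₂ ≈ 173 K

Adiabatic (γ = 5/3), T V^(γ−1) and P V^γ constant: T₂ = T₁·(V₁/V₂)^(γ−1) = 172.9 K; P₂ = P₁·(V₁/V₂)^γ = 110.8 kPa.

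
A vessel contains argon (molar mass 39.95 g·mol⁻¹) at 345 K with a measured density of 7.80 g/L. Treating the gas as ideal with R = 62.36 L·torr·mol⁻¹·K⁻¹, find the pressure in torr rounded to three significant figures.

ρ = PM/(RT) ⇒ P = ρRT/M = (7.80 × 62.36 × 345.0) / 39.95

P ≈ 4.20e+03 torr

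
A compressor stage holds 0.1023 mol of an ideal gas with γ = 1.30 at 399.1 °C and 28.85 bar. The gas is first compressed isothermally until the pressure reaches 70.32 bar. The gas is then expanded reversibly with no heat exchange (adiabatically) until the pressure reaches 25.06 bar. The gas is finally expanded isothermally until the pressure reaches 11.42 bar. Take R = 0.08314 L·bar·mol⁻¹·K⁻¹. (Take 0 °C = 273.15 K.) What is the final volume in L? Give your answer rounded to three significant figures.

Convert: T₁ = 672.2 K.
From PV = nRT: V₁ = nRT₁/P₁ = 0.1982 L.
Isothermal, so P V is constant: T₂ = T₁; V₂ = V₁·(P₁/P₂) = 0.08131 L.
Adiabatic (γ = 1.30), T V^(γ−1) and P V^γ constant: T₃ = T₂·(P₃/P₂)^((γ−1)/γ) = 529.8 K; V₃ = V₂·(P₂/P₃)^(1/γ) = 0.1798 L.
T constant ⇒ Boyle's law P V = const: T₄ = T₃; V₄ = V₃·(P₃/P₄) = 0.3946 L.

V₄ ≈ 0.395 L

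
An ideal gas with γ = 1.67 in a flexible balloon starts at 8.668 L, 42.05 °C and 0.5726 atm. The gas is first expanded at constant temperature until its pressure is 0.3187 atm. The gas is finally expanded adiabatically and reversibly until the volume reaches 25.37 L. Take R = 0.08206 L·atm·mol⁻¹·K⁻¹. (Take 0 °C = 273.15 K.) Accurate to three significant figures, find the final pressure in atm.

P₃ ≈ 0.141 atm

Convert: T₁ = 315.2 K.
Isothermal, so P V is constant: T₂ = T₁; V₂ = V₁·(P₁/P₂) = 15.57 L.
Adiabatic (γ = 1.67), T V^(γ−1) and P V^γ constant: T₃ = T₂·(V₂/V₃)^(γ−1) = 227.3 K; P₃ = P₂·(V₂/V₃)^γ = 0.1411 atm.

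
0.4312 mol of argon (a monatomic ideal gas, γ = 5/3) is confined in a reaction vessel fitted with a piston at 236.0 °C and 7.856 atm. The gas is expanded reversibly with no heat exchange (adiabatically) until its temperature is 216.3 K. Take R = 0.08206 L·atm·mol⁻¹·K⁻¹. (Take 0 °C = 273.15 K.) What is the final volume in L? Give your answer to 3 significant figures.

V₂ ≈ 8.28 L

Convert: T₁ = 509.1 K.
From PV = nRT: V₁ = nRT₁/P₁ = 2.293 L.
Adiabatic (γ = 5/3), T V^(γ−1) and P V^γ constant: P₂ = P₁·(T₂/T₁)^(γ/(γ−1)) = 0.9241 atm; V₂ = V₁·(T₁/T₂)^(1/(γ−1)) = 8.282 L.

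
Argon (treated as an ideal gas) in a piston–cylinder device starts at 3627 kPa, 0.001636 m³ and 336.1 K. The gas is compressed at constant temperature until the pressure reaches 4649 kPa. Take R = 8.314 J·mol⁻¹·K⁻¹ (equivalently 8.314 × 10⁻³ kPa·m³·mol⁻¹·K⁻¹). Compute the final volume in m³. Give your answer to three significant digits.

V₂ ≈ 0.00128 m³

T constant ⇒ Boyle's law P V = const: T₂ = T₁; V₂ = V₁·(P₁/P₂) = 0.001276 m³.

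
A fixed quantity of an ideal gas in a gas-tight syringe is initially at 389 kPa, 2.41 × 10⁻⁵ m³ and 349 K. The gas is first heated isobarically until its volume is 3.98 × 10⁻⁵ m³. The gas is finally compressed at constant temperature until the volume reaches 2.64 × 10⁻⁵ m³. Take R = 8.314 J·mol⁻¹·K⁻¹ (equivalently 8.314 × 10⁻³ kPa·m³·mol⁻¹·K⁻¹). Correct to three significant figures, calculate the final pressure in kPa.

P₃ ≈ 586 kPa

Isobaric, so V/T is constant: P₂ = P₁; T₂ = T₁·(V₂/V₁) = 576.4 K.
Isothermal, so P V is constant: T₃ = T₂; P₃ = P₂·(V₂/V₃) = 586.4 kPa.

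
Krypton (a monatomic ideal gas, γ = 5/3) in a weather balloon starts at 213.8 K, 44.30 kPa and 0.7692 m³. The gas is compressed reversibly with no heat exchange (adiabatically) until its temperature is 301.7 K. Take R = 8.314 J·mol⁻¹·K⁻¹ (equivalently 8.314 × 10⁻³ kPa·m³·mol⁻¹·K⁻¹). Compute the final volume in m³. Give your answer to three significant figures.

Adiabatic (γ = 5/3), T V^(γ−1) and P V^γ constant: P₂ = P₁·(T₂/T₁)^(γ/(γ−1)) = 104.8 kPa; V₂ = V₁·(T₁/T₂)^(1/(γ−1)) = 0.4589 m³.

V₂ ≈ 0.459 m³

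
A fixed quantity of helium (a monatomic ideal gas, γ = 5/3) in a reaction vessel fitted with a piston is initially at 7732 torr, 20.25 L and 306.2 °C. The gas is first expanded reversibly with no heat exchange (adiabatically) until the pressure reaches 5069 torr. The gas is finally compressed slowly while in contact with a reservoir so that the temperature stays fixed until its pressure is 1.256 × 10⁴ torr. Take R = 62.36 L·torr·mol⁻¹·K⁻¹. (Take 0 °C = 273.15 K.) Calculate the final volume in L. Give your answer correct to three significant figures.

Convert: T₁ = 579.3 K.
Adiabatic (γ = 5/3), T V^(γ−1) and P V^γ constant: T₂ = T₁·(P₂/P₁)^((γ−1)/γ) = 489.3 K; V₂ = V₁·(P₁/P₂)^(1/γ) = 26.09 L.
T constant ⇒ Boyle's law P V = const: T₃ = T₂; V₃ = V₂·(P₂/P₃) = 10.53 L.

V₃ ≈ 10.5 L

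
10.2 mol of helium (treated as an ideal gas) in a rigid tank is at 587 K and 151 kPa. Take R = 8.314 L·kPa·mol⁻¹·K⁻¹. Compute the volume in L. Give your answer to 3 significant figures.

V ≈ 330 L

PV = nRT ⇒ V = nRT/P = (10.2 × 8.314 × 587) / 151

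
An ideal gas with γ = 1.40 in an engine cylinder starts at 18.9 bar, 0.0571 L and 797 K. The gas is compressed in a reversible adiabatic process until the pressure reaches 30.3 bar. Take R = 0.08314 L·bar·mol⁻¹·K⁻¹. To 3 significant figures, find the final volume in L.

V₂ ≈ 0.0408 L

Adiabatic (γ = 1.40), T V^(γ−1) and P V^γ constant: T₂ = T₁·(P₂/P₁)^((γ−1)/γ) = 912.1 K; V₂ = V₁·(P₁/P₂)^(1/γ) = 0.04076 L.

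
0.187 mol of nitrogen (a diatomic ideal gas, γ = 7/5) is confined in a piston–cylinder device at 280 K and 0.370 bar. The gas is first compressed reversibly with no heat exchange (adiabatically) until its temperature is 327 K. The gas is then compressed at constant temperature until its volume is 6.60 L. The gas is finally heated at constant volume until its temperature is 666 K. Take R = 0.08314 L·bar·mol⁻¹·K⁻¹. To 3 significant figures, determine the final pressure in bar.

From PV = nRT: V₁ = nRT₁/P₁ = 11.77 L.
Reversible adiabatic, γ = 7/5: P₂ = P₁·(T₂/T₁)^(γ/(γ−1)) = 0.6369 bar; V₂ = V₁·(T₁/T₂)^(1/(γ−1)) = 7.982 L.
Isothermal, so P V is constant: T₃ = T₂; P₃ = P₂·(V₂/V₃) = 0.7703 bar.
Isochoric, so P/T is constant: V₄ = V₃; P₄ = P₃·(T₄/T₃) = 1.569 bar.

P₄ ≈ 1.57 bar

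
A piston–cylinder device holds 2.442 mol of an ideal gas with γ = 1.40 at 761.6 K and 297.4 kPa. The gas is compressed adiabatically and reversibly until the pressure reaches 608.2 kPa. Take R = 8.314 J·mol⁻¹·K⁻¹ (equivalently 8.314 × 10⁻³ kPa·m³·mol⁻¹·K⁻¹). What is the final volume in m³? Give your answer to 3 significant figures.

From PV = nRT: V₁ = nRT₁/P₁ = 0.05199 m³.
Adiabatic (γ = 1.40), T V^(γ−1) and P V^γ constant: T₂ = T₁·(P₂/P₁)^((γ−1)/γ) = 934.3 K; V₂ = V₁·(P₁/P₂)^(1/γ) = 0.03119 m³.

V₂ ≈ 0.0312 m³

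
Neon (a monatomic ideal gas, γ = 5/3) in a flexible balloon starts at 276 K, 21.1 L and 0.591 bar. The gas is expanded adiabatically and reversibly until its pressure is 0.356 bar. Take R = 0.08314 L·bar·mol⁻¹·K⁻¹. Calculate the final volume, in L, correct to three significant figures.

V₂ ≈ 28.6 L

Reversible adiabatic, γ = 5/3: T₂ = T₁·(P₂/P₁)^((γ−1)/γ) = 225.3 K; V₂ = V₁·(P₁/P₂)^(1/γ) = 28.60 L.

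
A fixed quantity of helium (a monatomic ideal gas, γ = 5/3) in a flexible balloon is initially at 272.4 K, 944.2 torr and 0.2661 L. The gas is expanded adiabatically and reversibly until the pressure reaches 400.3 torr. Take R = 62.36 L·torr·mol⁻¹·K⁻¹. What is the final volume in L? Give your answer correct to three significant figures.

Adiabatic (γ = 5/3), T V^(γ−1) and P V^γ constant: T₂ = T₁·(P₂/P₁)^((γ−1)/γ) = 193.3 K; V₂ = V₁·(P₁/P₂)^(1/γ) = 0.4453 L.

V₂ ≈ 0.445 L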